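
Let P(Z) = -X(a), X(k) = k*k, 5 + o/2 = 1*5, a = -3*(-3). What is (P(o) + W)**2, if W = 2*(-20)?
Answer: 14641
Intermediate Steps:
a = 9
o = 0 (o = -10 + 2*(1*5) = -10 + 2*5 = -10 + 10 = 0)
X(k) = k**2
P(Z) = -81 (P(Z) = -1*9**2 = -1*81 = -81)
W = -40
(P(o) + W)**2 = (-81 - 40)**2 = (-121)**2 = 14641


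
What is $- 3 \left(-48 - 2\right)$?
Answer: $150$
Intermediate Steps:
$- 3 \left(-48 - 2\right) = \left(-3\right) \left(-50\right) = 150$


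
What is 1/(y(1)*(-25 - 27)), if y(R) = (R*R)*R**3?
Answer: -1/52 ≈ -0.019231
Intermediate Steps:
y(R) = R**5 (y(R) = R**2*R**3 = R**5)
1/(y(1)*(-25 - 27)) = 1/(1**5*(-25 - 27)) = 1/(1*(-52)) = 1/(-52) = -1/52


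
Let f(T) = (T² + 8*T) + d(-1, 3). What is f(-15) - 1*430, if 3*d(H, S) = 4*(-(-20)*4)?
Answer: -655/3 ≈ -218.33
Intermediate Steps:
d(H, S) = 320/3 (d(H, S) = (4*(-(-20)*4))/3 = (4*(-4*(-20)))/3 = (4*80)/3 = (⅓)*320 = 320/3)
f(T) = 320/3 + T² + 8*T (f(T) = (T² + 8*T) + 320/3 = 320/3 + T² + 8*T)
f(-15) - 1*430 = (320/3 + (-15)² + 8*(-15)) - 1*430 = (320/3 + 225 - 120) - 430 = 635/3 - 430 = -655/3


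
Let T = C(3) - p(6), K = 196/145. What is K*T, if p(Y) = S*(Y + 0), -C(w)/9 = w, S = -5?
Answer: 588/145 ≈ 4.0552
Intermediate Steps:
K = 196/145 (K = 196*(1/145) = 196/145 ≈ 1.3517)
C(w) = -9*w
p(Y) = -5*Y (p(Y) = -5*(Y + 0) = -5*Y)
T = 3 (T = -9*3 - (-5)*6 = -27 - 1*(-30) = -27 + 30 = 3)
K*T = (196/145)*3 = 588/145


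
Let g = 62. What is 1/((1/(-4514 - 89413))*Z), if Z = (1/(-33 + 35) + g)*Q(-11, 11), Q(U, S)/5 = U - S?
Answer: 93927/6875 ≈ 13.662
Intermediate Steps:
Q(U, S) = -5*S + 5*U (Q(U, S) = 5*(U - S) = -5*S + 5*U)
Z = -6875 (Z = (1/(-33 + 35) + 62)*(-5*11 + 5*(-11)) = (1/2 + 62)*(-55 - 55) = (1/2 + 62)*(-110) = (125/2)*(-110) = -6875)
1/((1/(-4514 - 89413))*Z) = 1/(1/(-4514 - 89413)*(-6875)) = -1/6875/1/(-93927) = -1/6875/(-1/93927) = -93927*(-1/6875) = 93927/6875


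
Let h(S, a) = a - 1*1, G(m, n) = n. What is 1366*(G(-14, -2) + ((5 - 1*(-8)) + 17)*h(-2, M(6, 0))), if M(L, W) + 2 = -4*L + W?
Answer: -1109192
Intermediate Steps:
M(L, W) = -2 + W - 4*L (M(L, W) = -2 + (-4*L + W) = -2 + (W - 4*L) = -2 + W - 4*L)
h(S, a) = -1 + a (h(S, a) = a - 1 = -1 + a)
1366*(G(-14, -2) + ((5 - 1*(-8)) + 17)*h(-2, M(6, 0))) = 1366*(-2 + ((5 - 1*(-8)) + 17)*(-1 + (-2 + 0 - 4*6))) = 1366*(-2 + ((5 + 8) + 17)*(-1 + (-2 + 0 - 24))) = 1366*(-2 + (13 + 17)*(-1 - 26)) = 1366*(-2 + 30*(-27)) = 1366*(-2 - 810) = 1366*(-812) = -1109192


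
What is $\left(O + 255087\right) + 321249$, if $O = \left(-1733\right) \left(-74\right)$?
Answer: $704578$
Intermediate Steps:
$O = 128242$
$\left(O + 255087\right) + 321249 = \left(128242 + 255087\right) + 321249 = 383329 + 321249 = 704578$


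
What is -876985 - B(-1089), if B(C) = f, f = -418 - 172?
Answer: -876395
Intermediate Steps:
f = -590
B(C) = -590
-876985 - B(-1089) = -876985 - 1*(-590) = -876985 + 590 = -876395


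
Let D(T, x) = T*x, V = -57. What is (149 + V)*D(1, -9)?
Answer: -828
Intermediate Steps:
(149 + V)*D(1, -9) = (149 - 57)*(1*(-9)) = 92*(-9) = -828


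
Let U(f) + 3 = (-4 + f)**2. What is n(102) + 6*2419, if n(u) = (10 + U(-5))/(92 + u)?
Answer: 1407902/97 ≈ 14514.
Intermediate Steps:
U(f) = -3 + (-4 + f)**2
n(u) = 88/(92 + u) (n(u) = (10 + (-3 + (-4 - 5)**2))/(92 + u) = (10 + (-3 + (-9)**2))/(92 + u) = (10 + (-3 + 81))/(92 + u) = (10 + 78)/(92 + u) = 88/(92 + u))
n(102) + 6*2419 = 88/(92 + 102) + 6*2419 = 88/194 + 14514 = 88*(1/194) + 14514 = 44/97 + 14514 = 1407902/97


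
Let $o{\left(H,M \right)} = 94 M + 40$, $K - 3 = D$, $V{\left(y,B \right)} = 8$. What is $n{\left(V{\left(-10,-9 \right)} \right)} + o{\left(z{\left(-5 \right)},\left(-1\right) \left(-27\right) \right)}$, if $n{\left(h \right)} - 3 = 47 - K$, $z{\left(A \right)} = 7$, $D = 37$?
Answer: $2588$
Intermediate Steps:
$K = 40$ ($K = 3 + 37 = 40$)
$n{\left(h \right)} = 10$ ($n{\left(h \right)} = 3 + \left(47 - 40\right) = 3 + 7 = 10$)
$o{\left(H,M \right)} = 40 + 94 M$
$n{\left(V{\left(-10,-9 \right)} \right)} + o{\left(z{\left(-5 \right)},\left(-1\right) \left(-27\right) \right)} = 10 + \left(40 + 94 \left(\left(-1\right) \left(-27\right)\right)\right) = 10 + \left(40 + 94 \cdot 27\right) = 10 + \left(40 + 2538\right) = 10 + 2578 = 2588$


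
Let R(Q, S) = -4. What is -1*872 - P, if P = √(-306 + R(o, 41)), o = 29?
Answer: -872 - I*√310 ≈ -872.0 - 17.607*I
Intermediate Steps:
P = I*√310 (P = √(-306 - 4) = √(-310) = I*√310 ≈ 17.607*I)
-1*872 - P = -1*872 - I*√310 = -872 - I*√310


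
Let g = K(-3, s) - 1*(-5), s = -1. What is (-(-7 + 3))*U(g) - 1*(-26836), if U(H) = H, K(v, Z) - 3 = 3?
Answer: 26880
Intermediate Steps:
K(v, Z) = 6 (K(v, Z) = 3 + 3 = 6)
g = 11 (g = 6 - 1*(-5) = 6 + 5 = 11)
(-(-7 + 3))*U(g) - 1*(-26836) = -(-7 + 3)*11 - 1*(-26836) = -1*(-4)*11 + 26836 = 4*11 + 26836 = 44 + 26836 = 26880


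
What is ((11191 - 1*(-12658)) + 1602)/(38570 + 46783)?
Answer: 25451/85353 ≈ 0.29819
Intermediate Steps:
((11191 - 1*(-12658)) + 1602)/(38570 + 46783) = ((11191 + 12658) + 1602)/85353 = (23849 + 1602)*(1/85353) = 25451*(1/85353) = 25451/85353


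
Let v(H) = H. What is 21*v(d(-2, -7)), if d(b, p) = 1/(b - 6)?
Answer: -21/8 ≈ -2.6250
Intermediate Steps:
d(b, p) = 1/(-6 + b)
21*v(d(-2, -7)) = 21/(-6 - 2) = 21/(-8) = 21*(-⅛) = -21/8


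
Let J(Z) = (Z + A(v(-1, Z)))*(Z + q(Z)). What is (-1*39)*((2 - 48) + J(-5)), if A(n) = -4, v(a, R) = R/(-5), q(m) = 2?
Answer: 741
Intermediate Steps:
v(a, R) = -R/5 (v(a, R) = R*(-1/5) = -R/5)
J(Z) = (-4 + Z)*(2 + Z) (J(Z) = (Z - 4)*(Z + 2) = (-4 + Z)*(2 + Z))
(-1*39)*((2 - 48) + J(-5)) = (-1*39)*((2 - 48) + (-8 + (-5)**2 - 2*(-5))) = -39*(-46 + (-8 + 25 + 10)) = -39*(-46 + 27) = -39*(-19) = 741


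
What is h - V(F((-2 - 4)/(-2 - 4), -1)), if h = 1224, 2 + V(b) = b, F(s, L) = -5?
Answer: 1231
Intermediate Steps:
V(b) = -2 + b
h - V(F((-2 - 4)/(-2 - 4), -1)) = 1224 - (-2 - 5) = 1224 - 1*(-7) = 1224 + 7 = 1231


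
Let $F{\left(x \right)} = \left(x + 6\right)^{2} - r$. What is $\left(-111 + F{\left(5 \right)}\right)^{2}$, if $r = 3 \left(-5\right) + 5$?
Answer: $400$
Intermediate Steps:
$r = -10$ ($r = -15 + 5 = -10$)
$F{\left(x \right)} = 10 + \left(6 + x\right)^{2}$ ($F{\left(x \right)} = \left(x + 6\right)^{2} - -10 = \left(6 + x\right)^{2} + 10 = 10 + \left(6 + x\right)^{2}$)
$\left(-111 + F{\left(5 \right)}\right)^{2} = \left(-111 + \left(10 + \left(6 + 5\right)^{2}\right)\right)^{2} = \left(-111 + \left(10 + 11^{2}\right)\right)^{2} = \left(-111 + \left(10 + 121\right)\right)^{2} = \left(-111 + 131\right)^{2} = 20^{2} = 400$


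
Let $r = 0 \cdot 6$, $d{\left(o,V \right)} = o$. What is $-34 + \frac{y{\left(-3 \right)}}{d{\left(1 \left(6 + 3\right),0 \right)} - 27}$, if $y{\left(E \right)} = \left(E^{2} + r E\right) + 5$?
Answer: $- \frac{313}{9} \approx -34.778$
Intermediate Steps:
$r = 0$
$y{\left(E \right)} = 5 + E^{2}$ ($y{\left(E \right)} = \left(E^{2} + 0 E\right) + 5 = \left(E^{2} + 0\right) + 5 = E^{2} + 5 = 5 + E^{2}$)
$-34 + \frac{y{\left(-3 \right)}}{d{\left(1 \left(6 + 3\right),0 \right)} - 27} = -34 + \frac{5 + \left(-3\right)^{2}}{1 \left(6 + 3\right) - 27} = -34 + \frac{5 + 9}{1 \cdot 9 - 27} = -34 + \frac{1}{9 - 27} \cdot 14 = -34 + \frac{1}{-18} \cdot 14 = -34 - \frac{7}{9} = - \frac{313}{9}$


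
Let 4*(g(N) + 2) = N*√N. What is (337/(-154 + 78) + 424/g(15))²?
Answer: 56080017264321/63320676496 - 1076608080*√15/208291699 ≈ 865.63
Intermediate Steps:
g(N) = -2 + N^(3/2)/4 (g(N) = -2 + (N*√N)/4 = -2 + N^(3/2)/4)
(337/(-154 + 78) + 424/g(15))² = (337/(-154 + 78) + 424/(-2 + 15^(3/2)/4))² = (337/(-76) + 424/(-2 + (15*√15)/4))² = (337*(-1/76) + 424/(-2 + 15*√15/4))² = (-337/76 + 424/(-2 + 15*√15/4))²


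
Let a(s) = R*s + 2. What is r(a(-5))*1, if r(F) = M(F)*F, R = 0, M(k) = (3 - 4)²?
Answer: 2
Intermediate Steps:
M(k) = 1 (M(k) = (-1)² = 1)
a(s) = 2 (a(s) = 0*s + 2 = 0 + 2 = 2)
r(F) = F (r(F) = 1*F = F)
r(a(-5))*1 = 2*1 = 2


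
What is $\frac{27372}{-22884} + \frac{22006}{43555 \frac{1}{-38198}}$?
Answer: $- \frac{1603095302471}{83059385} \approx -19301.0$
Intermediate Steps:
$\frac{27372}{-22884} + \frac{22006}{43555 \frac{1}{-38198}} = 27372 \left(- \frac{1}{22884}\right) + \frac{22006}{43555 \left(- \frac{1}{38198}\right)} = - \frac{2281}{1907} + \frac{22006}{- \frac{43555}{38198}} = - \frac{2281}{1907} + 22006 \left(- \frac{38198}{43555}\right) = - \frac{2281}{1907} - \frac{840585188}{43555} = - \frac{1603095302471}{83059385}$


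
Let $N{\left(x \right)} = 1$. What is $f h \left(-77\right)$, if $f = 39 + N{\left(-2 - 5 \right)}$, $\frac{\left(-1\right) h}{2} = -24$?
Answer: $-147840$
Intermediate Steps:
$h = 48$ ($h = \left(-2\right) \left(-24\right) = 48$)
$f = 40$ ($f = 39 + 1 = 40$)
$f h \left(-77\right) = 40 \cdot 48 \left(-77\right) = 1920 \left(-77\right) = -147840$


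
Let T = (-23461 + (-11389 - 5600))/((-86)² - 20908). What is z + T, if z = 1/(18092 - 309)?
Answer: 359667931/120141948 ≈ 2.9937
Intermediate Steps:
z = 1/17783 ≈ 5.6233e-5
T = 20225/6756 (T = (-23461 - 16989)/(7396 - 20908) = -40450/(-13512) = -40450*(-1/13512) = 20225/6756 ≈ 2.9936)
z + T = 1/17783 + 20225/6756 = 359667931/120141948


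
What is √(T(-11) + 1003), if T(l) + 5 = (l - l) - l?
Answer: √1009 ≈ 31.765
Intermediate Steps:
T(l) = -5 - l (T(l) = -5 + ((l - l) - l) = -5 + (0 - l) = -5 - l)
√(T(-11) + 1003) = √((-5 - 1*(-11)) + 1003) = √((-5 + 11) + 1003) = √(6 + 1003) = √1009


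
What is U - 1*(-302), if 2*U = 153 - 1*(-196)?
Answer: 953/2 ≈ 476.50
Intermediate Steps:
U = 349/2 (U = (153 - 1*(-196))/2 = (153 + 196)/2 = (1/2)*349 = 349/2 ≈ 174.50)
U - 1*(-302) = 349/2 - 1*(-302) = 349/2 + 302 = 953/2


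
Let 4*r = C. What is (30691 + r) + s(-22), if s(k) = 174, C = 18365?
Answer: 141825/4 ≈ 35456.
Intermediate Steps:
r = 18365/4 (r = (¼)*18365 = 18365/4 ≈ 4591.3)
(30691 + r) + s(-22) = (30691 + 18365/4) + 174 = 141129/4 + 174 = 141825/4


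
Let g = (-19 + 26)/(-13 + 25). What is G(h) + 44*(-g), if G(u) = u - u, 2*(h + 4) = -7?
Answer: -77/3 ≈ -25.667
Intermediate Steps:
h = -15/2 (h = -4 + (½)*(-7) = -4 - 7/2 = -15/2 ≈ -7.5000)
G(u) = 0
g = 7/12 ≈ 0.58333
G(h) + 44*(-g) = 0 + 44*(-1*7/12) = 0 + 44*(-7/12) = 0 - 77/3 = -77/3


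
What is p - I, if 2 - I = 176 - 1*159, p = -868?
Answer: -853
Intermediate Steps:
I = -15 (I = 2 - (176 - 1*159) = 2 - (176 - 159) = 2 - 1*17 = 2 - 17 = -15)
p - I = -868 - 1*(-15) = -868 + 15 = -853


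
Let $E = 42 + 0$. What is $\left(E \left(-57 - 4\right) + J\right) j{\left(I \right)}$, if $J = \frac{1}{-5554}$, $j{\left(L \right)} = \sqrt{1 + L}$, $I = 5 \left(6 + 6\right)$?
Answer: $- \frac{14229349 \sqrt{61}}{5554} \approx -20010.0$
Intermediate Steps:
$E = 42$
$I = 60$ ($I = 5 \cdot 12 = 60$)
$J = - \frac{1}{5554} \approx -0.00018005$
$\left(E \left(-57 - 4\right) + J\right) j{\left(I \right)} = \left(42 \left(-57 - 4\right) - \frac{1}{5554}\right) \sqrt{1 + 60} = \left(42 \left(-61\right) - \frac{1}{5554}\right) \sqrt{61} = \left(-2562 - \frac{1}{5554}\right) \sqrt{61} = - \frac{14229349 \sqrt{61}}{5554}$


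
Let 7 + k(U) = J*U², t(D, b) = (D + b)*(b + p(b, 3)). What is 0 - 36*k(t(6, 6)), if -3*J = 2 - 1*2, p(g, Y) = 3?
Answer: 252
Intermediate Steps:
t(D, b) = (3 + b)*(D + b) (t(D, b) = (D + b)*(b + 3) = (D + b)*(3 + b) = (3 + b)*(D + b))
J = 0 (J = -(2 - 1*2)/3 = -(2 - 2)/3 = -⅓*0 = 0)
k(U) = -7 (k(U) = -7 + 0*U² = -7 + 0 = -7)
0 - 36*k(t(6, 6)) = 0 - 36*(-7) = 0 + 252 = 252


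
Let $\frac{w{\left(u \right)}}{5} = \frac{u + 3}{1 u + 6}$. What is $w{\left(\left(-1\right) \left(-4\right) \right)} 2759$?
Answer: $\frac{19313}{2} \approx 9656.5$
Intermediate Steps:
$w{\left(u \right)} = \frac{5 \left(3 + u\right)}{6 + u}$ ($w{\left(u \right)} = 5 \frac{u + 3}{1 u + 6} = 5 \frac{3 + u}{u + 6} = 5 \frac{3 + u}{6 + u} = \frac{5 \left(3 + u\right)}{6 + u}$)
$w{\left(\left(-1\right) \left(-4\right) \right)} 2759 = \frac{5 \left(3 - -4\right)}{6 - -4} \cdot 2759 = \frac{5 \left(3 + 4\right)}{6 + 4} \cdot 2759 = 5 \cdot \frac{1}{10} \cdot 7 \cdot 2759 = \frac{7}{2} \cdot 2759 = \frac{19313}{2}$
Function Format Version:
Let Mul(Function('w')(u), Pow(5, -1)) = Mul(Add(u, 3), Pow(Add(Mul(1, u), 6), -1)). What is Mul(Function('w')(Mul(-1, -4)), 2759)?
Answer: Rational(19313, 2) ≈ 9656.5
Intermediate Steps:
Function('w')(u) = Mul(5, Pow(Add(6, u), -1), Add(3, u)) (Function('w')(u) = Mul(5, Mul(Add(u, 3), Pow(Add(Mul(1, u), 6), -1))) = Mul(5, Mul(Add(3, u), Pow(Add(u, 6), -1))) = Mul(5, Mul(Add(3, u), Pow(Add(6, u), -1))) = Mul(5, Mul(Pow(Add(6, u), -1), Add(3, u))) = Mul(5, Pow(Add(6, u), -1), Add(3, u)))
Mul(Function('w')(Mul(-1, -4)), 2759) = Mul(Mul(5, Pow(Add(6, Mul(-1, -4)), -1), Add(3, Mul(-1, -4))), 2759) = Mul(Mul(5, Pow(Add(6, 4), -1), Add(3, 4)), 2759) = Mul(Mul(5, Pow(10, -1), 7), 2759) = Mul(Mul(5, Rational(1, 10), 7), 2759) = Mul(Rational(7, 2), 2759) = Rational(19313, 2)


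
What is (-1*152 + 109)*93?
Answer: -3999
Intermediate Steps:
(-1*152 + 109)*93 = (-152 + 109)*93 = -43*93 = -3999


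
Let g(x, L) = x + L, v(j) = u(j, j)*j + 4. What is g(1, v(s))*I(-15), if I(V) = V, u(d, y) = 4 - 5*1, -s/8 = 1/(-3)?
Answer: -35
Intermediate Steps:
s = 8/3 (s = -8/(-3) = -8*(-⅓) = 8/3 ≈ 2.6667)
u(d, y) = -1 (u(d, y) = 4 - 5 = -1)
v(j) = 4 - j (v(j) = -j + 4 = 4 - j)
g(x, L) = L + x
g(1, v(s))*I(-15) = ((4 - 1*8/3) + 1)*(-15) = ((4 - 8/3) + 1)*(-15) = (4/3 + 1)*(-15) = (7/3)*(-15) = -35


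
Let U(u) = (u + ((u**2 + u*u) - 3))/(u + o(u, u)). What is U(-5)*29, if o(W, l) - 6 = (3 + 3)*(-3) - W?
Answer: -203/2 ≈ -101.50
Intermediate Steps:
o(W, l) = -12 - W (o(W, l) = 6 + ((3 + 3)*(-3) - W) = 6 + (6*(-3) - W) = 6 + (-18 - W) = -12 - W)
U(u) = 1/4 - u**2/6 - u/12 (U(u) = (u + ((u**2 + u*u) - 3))/(u + (-12 - u)) = (u + ((u**2 + u**2) - 3))/(-12) = (u + (2*u**2 - 3))*(-1/12) = (u + (-3 + 2*u**2))*(-1/12) = (-3 + u + 2*u**2)*(-1/12) = 1/4 - u**2/6 - u/12)
U(-5)*29 = (1/4 - 1/6*(-5)**2 - 1/12*(-5))*29 = (1/4 - 1/6*25 + 5/12)*29 = (1/4 - 25/6 + 5/12)*29 = -7/2*29 = -203/2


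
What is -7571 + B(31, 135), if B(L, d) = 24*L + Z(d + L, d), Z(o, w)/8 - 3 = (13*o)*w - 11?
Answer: 2323749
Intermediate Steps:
Z(o, w) = -64 + 104*o*w (Z(o, w) = 24 + 8*((13*o)*w - 11) = 24 + 8*(13*o*w - 11) = 24 + 8*(-11 + 13*o*w) = 24 + (-88 + 104*o*w) = -64 + 104*o*w)
B(L, d) = -64 + 24*L + 104*d*(L + d) (B(L, d) = 24*L + (-64 + 104*(d + L)*d) = 24*L + (-64 + 104*(L + d)*d) = 24*L + (-64 + 104*d*(L + d)) = -64 + 24*L + 104*d*(L + d))
-7571 + B(31, 135) = -7571 + (-64 + 24*31 + 104*135*(31 + 135)) = -7571 + (-64 + 744 + 104*135*166) = -7571 + (-64 + 744 + 2330640) = -7571 + 2331320 = 2323749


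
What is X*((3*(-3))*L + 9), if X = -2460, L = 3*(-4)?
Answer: -287820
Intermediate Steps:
L = -12
X*((3*(-3))*L + 9) = -2460*((3*(-3))*(-12) + 9) = -2460*(-9*(-12) + 9) = -2460*(108 + 9) = -2460*117 = -287820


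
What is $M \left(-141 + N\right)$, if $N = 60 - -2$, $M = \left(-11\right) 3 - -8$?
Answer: $1975$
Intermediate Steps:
$M = -25$ ($M = -33 + 8 = -25$)
$N = 62$ ($N = 60 + 2 = 62$)
$M \left(-141 + N\right) = - 25 \left(-141 + 62\right) = \left(-25\right) \left(-79\right) = 1975$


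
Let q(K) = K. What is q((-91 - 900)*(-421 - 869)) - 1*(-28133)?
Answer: 1306523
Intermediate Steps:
q((-91 - 900)*(-421 - 869)) - 1*(-28133) = (-91 - 900)*(-421 - 869) - 1*(-28133) = -991*(-1290) + 28133 = 1278390 + 28133 = 1306523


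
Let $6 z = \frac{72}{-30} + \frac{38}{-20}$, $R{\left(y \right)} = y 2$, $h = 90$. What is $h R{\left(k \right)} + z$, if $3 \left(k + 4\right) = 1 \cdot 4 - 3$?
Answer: $- \frac{39643}{60} \approx -660.72$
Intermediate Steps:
$k = - \frac{11}{3}$ ($k = -4 + \frac{1 \cdot 4 - 3}{3} = -4 + \frac{4 - 3}{3} = -4 + \frac{1}{3} \cdot 1 = -4 + \frac{1}{3} = - \frac{11}{3} \approx -3.6667$)
$R{\left(y \right)} = 2 y$
$z = - \frac{43}{60}$ ($z = \frac{\frac{72}{-30} + \frac{38}{-20}}{6} = \frac{72 \left(- \frac{1}{30}\right) + 38 \left(- \frac{1}{20}\right)}{6} = \frac{- \frac{12}{5} - \frac{19}{10}}{6} = \frac{1}{6} \left(- \frac{43}{10}\right) = - \frac{43}{60} \approx -0.71667$)
$h R{\left(k \right)} + z = 90 \cdot 2 \left(- \frac{11}{3}\right) - \frac{43}{60} = 90 \left(- \frac{22}{3}\right) - \frac{43}{60} = -660 - \frac{43}{60} = - \frac{39643}{60}$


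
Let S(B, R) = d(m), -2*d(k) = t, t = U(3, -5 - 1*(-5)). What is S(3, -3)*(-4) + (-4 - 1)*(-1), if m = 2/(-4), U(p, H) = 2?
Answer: 9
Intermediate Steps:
t = 2
m = -½ (m = 2*(-¼) = -½ ≈ -0.50000)
d(k) = -1 (d(k) = -½*2 = -1)
S(B, R) = -1
S(3, -3)*(-4) + (-4 - 1)*(-1) = -1*(-4) + (-4 - 1)*(-1) = 4 - 5*(-1) = 4 + 5 = 9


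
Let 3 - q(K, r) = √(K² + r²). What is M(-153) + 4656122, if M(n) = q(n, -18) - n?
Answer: 4656278 - 9*√293 ≈ 4.6561e+6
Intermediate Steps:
q(K, r) = 3 - √(K² + r²)
M(n) = 3 - n - √(324 + n²) (M(n) = (3 - √(n² + (-18)²)) - n = (3 - √(n² + 324)) - n = (3 - √(324 + n²)) - n = 3 - n - √(324 + n²))
M(-153) + 4656122 = (3 - 1*(-153) - √(324 + (-153)²)) + 4656122 = (3 + 153 - √(324 + 23409)) + 4656122 = (3 + 153 - √23733) + 4656122 = (3 + 153 - 9*√293) + 4656122 = (156 - 9*√293) + 4656122 = 4656278 - 9*√293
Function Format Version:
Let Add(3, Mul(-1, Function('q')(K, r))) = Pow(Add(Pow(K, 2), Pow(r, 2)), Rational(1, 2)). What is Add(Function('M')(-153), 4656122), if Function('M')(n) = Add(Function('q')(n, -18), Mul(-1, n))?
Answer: Add(4656278, Mul(-9, Pow(293, Rational(1, 2)))) ≈ 4.6561e+6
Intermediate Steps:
Function('q')(K, r) = Add(3, Mul(-1, Pow(Add(Pow(K, 2), Pow(r, 2)), Rational(1, 2))))
Function('M')(n) = Add(3, Mul(-1, n), Mul(-1, Pow(Add(324, Pow(n, 2)), Rational(1, 2)))) (Function('M')(n) = Add(Add(3, Mul(-1, Pow(Add(Pow(n, 2), Pow(-18, 2)), Rational(1, 2)))), Mul(-1, n)) = Add(Add(3, Mul(-1, Pow(Add(Pow(n, 2), 324), Rational(1, 2)))), Mul(-1, n)) = Add(Add(3, Mul(-1, Pow(Add(324, Pow(n, 2)), Rational(1, 2)))), Mul(-1, n)) = Add(3, Mul(-1, n), Mul(-1, Pow(Add(324, Pow(n, 2)), Rational(1, 2)))))
Add(Function('M')(-153), 4656122) = Add(Add(3, Mul(-1, -153), Mul(-1, Pow(Add(324, Pow(-153, 2)), Rational(1, 2)))), 4656122) = Add(Add(3, 153, Mul(-1, Pow(Add(324, 23409), Rational(1, 2)))), 4656122) = Add(Add(3, 153, Mul(-1, Pow(23733, Rational(1, 2)))), 4656122) = Add(Add(3, 153, Mul(-1, Mul(9, Pow(293, Rational(1, 2))))), 4656122) = Add(Add(3, 153, Mul(-9, Pow(293, Rational(1, 2)))), 4656122) = Add(Add(156, Mul(-9, Pow(293, Rational(1, 2)))), 4656122) = Add(4656278, Mul(-9, Pow(293, Rational(1, 2))))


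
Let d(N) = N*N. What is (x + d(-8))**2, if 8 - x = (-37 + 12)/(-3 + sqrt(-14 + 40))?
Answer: 1703651/289 + 64950*sqrt(26)/289 ≈ 7040.9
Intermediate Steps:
d(N) = N**2
x = 8 + 25/(-3 + sqrt(26)) (x = 8 - (-37 + 12)/(-3 + sqrt(-14 + 40)) = 8 - (-25)/(-3 + sqrt(26)) = 8 + 25/(-3 + sqrt(26)) ≈ 19.910)
(x + d(-8))**2 = ((211/17 + 25*sqrt(26)/17) + (-8)**2)**2 = ((211/17 + 25*sqrt(26)/17) + 64)**2 = (1299/17 + 25*sqrt(26)/17)**2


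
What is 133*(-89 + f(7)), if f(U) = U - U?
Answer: -11837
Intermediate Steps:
f(U) = 0
133*(-89 + f(7)) = 133*(-89 + 0) = 133*(-89) = -11837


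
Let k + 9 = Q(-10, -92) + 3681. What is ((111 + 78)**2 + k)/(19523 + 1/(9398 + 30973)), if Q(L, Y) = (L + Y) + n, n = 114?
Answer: 1590819255/788163034 ≈ 2.0184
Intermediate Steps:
Q(L, Y) = 114 + L + Y (Q(L, Y) = (L + Y) + 114 = 114 + L + Y)
k = 3684 (k = -9 + ((114 - 10 - 92) + 3681) = -9 + (12 + 3681) = -9 + 3693 = 3684)
((111 + 78)**2 + k)/(19523 + 1/(9398 + 30973)) = ((111 + 78)**2 + 3684)/(19523 + 1/(9398 + 30973)) = (189**2 + 3684)/(19523 + 1/40371) = (35721 + 3684)/(19523 + 1/40371) = 39405/(788163034/40371) = 39405*(40371/788163034) = 1590819255/788163034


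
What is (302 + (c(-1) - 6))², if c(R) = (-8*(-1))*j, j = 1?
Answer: 92416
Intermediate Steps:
c(R) = 8 (c(R) = -8*(-1)*1 = -4*(-2)*1 = 8*1 = 8)
(302 + (c(-1) - 6))² = (302 + (8 - 6))² = (302 + 2)² = 304² = 92416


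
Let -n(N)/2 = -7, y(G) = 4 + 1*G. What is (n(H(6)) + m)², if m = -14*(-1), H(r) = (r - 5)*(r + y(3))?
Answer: 784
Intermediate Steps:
y(G) = 4 + G
H(r) = (-5 + r)*(7 + r) (H(r) = (r - 5)*(r + (4 + 3)) = (-5 + r)*(r + 7) = (-5 + r)*(7 + r))
n(N) = 14 (n(N) = -2*(-7) = 14)
m = 14
(n(H(6)) + m)² = (14 + 14)² = 28² = 784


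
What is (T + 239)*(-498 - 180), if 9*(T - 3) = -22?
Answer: -487256/3 ≈ -1.6242e+5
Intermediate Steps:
T = 5/9 (T = 3 + (⅑)*(-22) = 3 - 22/9 = 5/9 ≈ 0.55556)
(T + 239)*(-498 - 180) = (5/9 + 239)*(-498 - 180) = (2156/9)*(-678) = -487256/3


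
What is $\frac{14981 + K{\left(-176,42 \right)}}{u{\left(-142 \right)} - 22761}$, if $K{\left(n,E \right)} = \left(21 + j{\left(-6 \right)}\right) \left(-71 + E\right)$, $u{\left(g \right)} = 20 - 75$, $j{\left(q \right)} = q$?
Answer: $- \frac{7273}{11408} \approx -0.63754$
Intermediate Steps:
$u{\left(g \right)} = -55$
$K{\left(n,E \right)} = -1065 + 15 E$ ($K{\left(n,E \right)} = \left(21 - 6\right) \left(-71 + E\right) = 15 \left(-71 + E\right) = -1065 + 15 E$)
$\frac{14981 + K{\left(-176,42 \right)}}{u{\left(-142 \right)} - 22761} = \frac{14981 + \left(-1065 + 15 \cdot 42\right)}{-55 - 22761} = \frac{14981 + \left(-1065 + 630\right)}{-22816} = \left(14981 - 435\right) \left(- \frac{1}{22816}\right) = 14546 \left(- \frac{1}{22816}\right) = - \frac{7273}{11408}$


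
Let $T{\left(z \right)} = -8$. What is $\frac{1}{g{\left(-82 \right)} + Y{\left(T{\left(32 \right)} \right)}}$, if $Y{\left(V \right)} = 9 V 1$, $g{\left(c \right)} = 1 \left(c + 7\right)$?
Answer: $- \frac{1}{147} \approx -0.0068027$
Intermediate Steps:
$g{\left(c \right)} = 7 + c$ ($g{\left(c \right)} = 1 \left(7 + c\right) = 7 + c$)
$Y{\left(V \right)} = 9 V$
$\frac{1}{g{\left(-82 \right)} + Y{\left(T{\left(32 \right)} \right)}} = \frac{1}{\left(7 - 82\right) + 9 \left(-8\right)} = \frac{1}{-75 - 72} = \frac{1}{-147} = - \frac{1}{147}$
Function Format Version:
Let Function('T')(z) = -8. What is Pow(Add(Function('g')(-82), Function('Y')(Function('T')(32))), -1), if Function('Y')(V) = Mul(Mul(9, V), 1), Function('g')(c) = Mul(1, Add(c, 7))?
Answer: Rational(-1, 147) ≈ -0.0068027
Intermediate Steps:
Function('g')(c) = Add(7, c) (Function('g')(c) = Mul(1, Add(7, c)) = Add(7, c))
Function('Y')(V) = Mul(9, V)
Pow(Add(Function('g')(-82), Function('Y')(Function('T')(32))), -1) = Pow(Add(Add(7, -82), Mul(9, -8)), -1) = Pow(Add(-75, -72), -1) = Pow(-147, -1) = Rational(-1, 147)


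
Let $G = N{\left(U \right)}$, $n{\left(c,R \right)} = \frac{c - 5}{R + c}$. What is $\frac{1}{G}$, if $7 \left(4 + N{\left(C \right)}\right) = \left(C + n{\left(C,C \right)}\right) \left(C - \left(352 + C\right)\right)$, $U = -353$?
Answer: $\frac{2471}{43789476} \approx 5.6429 \cdot 10^{-5}$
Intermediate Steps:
$n{\left(c,R \right)} = \frac{-5 + c}{R + c}$
$N{\left(C \right)} = -4 - \frac{352 C}{7} - \frac{176 \left(-5 + C\right)}{7 C}$ ($N{\left(C \right)} = -4 + \frac{\left(C + \frac{-5 + C}{C + C}\right) \left(C - \left(352 + C\right)\right)}{7} = -4 + \frac{\left(C + \frac{-5 + C}{2 C}\right) \left(C - \left(352 + C\right)\right)}{7} = -4 + \frac{\left(C + \frac{1}{2 C} \left(-5 + C\right)\right) \left(C - \left(352 + C\right)\right)}{7} = -4 + \frac{\left(C + \frac{-5 + C}{2 C}\right) \left(-352\right)}{7} = -4 + \frac{- 352 C - \frac{176 \left(-5 + C\right)}{C}}{7} = -4 - \left(\frac{352 C}{7} + \frac{176 \left(-5 + C\right)}{7 C}\right) = -4 - \frac{352 C}{7} - \frac{176 \left(-5 + C\right)}{7 C}$)
$G = \frac{43789476}{2471}$ ($G = \frac{4 \left(220 - 88 \left(-353\right)^{2} - -18003\right)}{7 \left(-353\right)} = \frac{4}{7} \left(- \frac{1}{353}\right) \left(220 - 10965592 + 18003\right) = \frac{4}{7} \left(- \frac{1}{353}\right) \left(-10947369\right) = \frac{43789476}{2471} \approx 17721.0$)
$\frac{1}{G} = \frac{1}{\frac{43789476}{2471}} = \frac{2471}{43789476}$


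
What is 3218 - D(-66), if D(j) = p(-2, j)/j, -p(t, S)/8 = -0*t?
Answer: 3218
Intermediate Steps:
p(t, S) = 0 (p(t, S) = -(-8)*0*t = -(-8)*0 = -8*0 = 0)
D(j) = 0 (D(j) = 0/j = 0)
3218 - D(-66) = 3218 - 1*0 = 3218 + 0 = 3218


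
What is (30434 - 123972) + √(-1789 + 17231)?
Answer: -93538 + √15442 ≈ -93414.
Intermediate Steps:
(30434 - 123972) + √(-1789 + 17231) = -93538 + √15442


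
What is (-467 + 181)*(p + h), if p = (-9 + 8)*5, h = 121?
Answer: -33176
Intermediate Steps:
p = -5 (p = -1*5 = -5)
(-467 + 181)*(p + h) = (-467 + 181)*(-5 + 121) = -286*116 = -33176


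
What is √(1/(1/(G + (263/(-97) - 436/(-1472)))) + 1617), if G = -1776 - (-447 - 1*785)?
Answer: √85258996907/8924 ≈ 32.720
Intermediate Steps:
G = -544 (G = -1776 - (-447 - 785) = -1776 - 1*(-1232) = -1776 + 1232 = -544)
√(1/(1/(G + (263/(-97) - 436/(-1472)))) + 1617) = √(1/(1/(-544 + (263/(-97) - 436/(-1472)))) + 1617) = √(1/(1/(-544 + (263*(-1/97) - 436*(-1/1472)))) + 1617) = √(1/(1/(-544 + (-263/97 + 109/368))) + 1617) = √(1/(1/(-544 - 86211/35696)) + 1617) = √(1/(1/(-19504835/35696)) + 1617) = √(1/(-35696/19504835) + 1617) = √(-19504835/35696 + 1617) = √(38215597/35696) = √85258996907/8924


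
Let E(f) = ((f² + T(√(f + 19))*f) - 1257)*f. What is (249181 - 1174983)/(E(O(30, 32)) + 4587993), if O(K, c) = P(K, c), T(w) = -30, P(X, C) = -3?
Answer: -925802/4591467 ≈ -0.20164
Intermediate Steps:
O(K, c) = -3
E(f) = f*(-1257 + f² - 30*f) (E(f) = ((f² - 30*f) - 1257)*f = (-1257 + f² - 30*f)*f = f*(-1257 + f² - 30*f))
(249181 - 1174983)/(E(O(30, 32)) + 4587993) = (249181 - 1174983)/(-3*(-1257 + (-3)² - 30*(-3)) + 4587993) = -925802/(-3*(-1257 + 9 + 90) + 4587993) = -925802/(-3*(-1158) + 4587993) = -925802/(3474 + 4587993) = -925802/4591467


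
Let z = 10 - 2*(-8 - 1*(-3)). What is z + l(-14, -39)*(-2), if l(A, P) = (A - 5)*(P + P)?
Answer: -2944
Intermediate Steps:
l(A, P) = 2*P*(-5 + A) (l(A, P) = (-5 + A)*(2*P) = 2*P*(-5 + A))
z = 20 (z = 10 - 2*(-8 + 3) = 10 - 2*(-5) = 10 + 10 = 20)
z + l(-14, -39)*(-2) = 20 + (2*(-39)*(-5 - 14))*(-2) = 20 + (2*(-39)*(-19))*(-2) = 20 + 1482*(-2) = 20 - 2964 = -2944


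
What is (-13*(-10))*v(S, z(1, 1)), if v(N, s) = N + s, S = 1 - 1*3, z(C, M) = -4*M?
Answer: -780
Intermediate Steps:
S = -2 (S = 1 - 3 = -2)
(-13*(-10))*v(S, z(1, 1)) = (-13*(-10))*(-2 - 4*1) = 130*(-2 - 4) = 130*(-6) = -780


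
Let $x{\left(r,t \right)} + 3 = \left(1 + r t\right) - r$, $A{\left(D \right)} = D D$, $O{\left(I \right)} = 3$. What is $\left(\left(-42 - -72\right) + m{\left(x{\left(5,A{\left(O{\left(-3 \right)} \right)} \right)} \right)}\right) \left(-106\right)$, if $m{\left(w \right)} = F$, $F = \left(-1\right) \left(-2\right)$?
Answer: $-3392$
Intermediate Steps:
$A{\left(D \right)} = D^{2}$
$F = 2$
$x{\left(r,t \right)} = -2 - r + r t$ ($x{\left(r,t \right)} = -3 - \left(-1 + r - r t\right) = -3 + \left(1 - r + r t\right) = -2 - r + r t$)
$m{\left(w \right)} = 2$
$\left(\left(-42 - -72\right) + m{\left(x{\left(5,A{\left(O{\left(-3 \right)} \right)} \right)} \right)}\right) \left(-106\right) = \left(\left(-42 - -72\right) + 2\right) \left(-106\right) = \left(\left(-42 + 72\right) + 2\right) \left(-106\right) = \left(30 + 2\right) \left(-106\right) = 32 \left(-106\right) = -3392$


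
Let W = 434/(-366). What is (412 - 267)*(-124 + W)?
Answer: -3321805/183 ≈ -18152.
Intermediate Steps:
W = -217/183 (W = 434*(-1/366) = -217/183 ≈ -1.1858)
(412 - 267)*(-124 + W) = (412 - 267)*(-124 - 217/183) = 145*(-22909/183) = -3321805/183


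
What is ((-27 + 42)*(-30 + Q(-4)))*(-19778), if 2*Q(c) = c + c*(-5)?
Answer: 6526740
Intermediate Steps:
Q(c) = -2*c (Q(c) = (c + c*(-5))/2 = (c - 5*c)/2 = (-4*c)/2 = -2*c)
((-27 + 42)*(-30 + Q(-4)))*(-19778) = ((-27 + 42)*(-30 - 2*(-4)))*(-19778) = (15*(-30 + 8))*(-19778) = (15*(-22))*(-19778) = -330*(-19778) = 6526740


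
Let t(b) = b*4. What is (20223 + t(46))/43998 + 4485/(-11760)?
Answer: 1421843/17247216 ≈ 0.082439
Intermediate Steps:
t(b) = 4*b
(20223 + t(46))/43998 + 4485/(-11760) = (20223 + 4*46)/43998 + 4485/(-11760) = (20223 + 184)*(1/43998) + 4485*(-1/11760) = 20407*(1/43998) - 299/784 = 20407/43998 - 299/784 = 1421843/17247216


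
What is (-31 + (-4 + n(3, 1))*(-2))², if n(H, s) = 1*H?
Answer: 841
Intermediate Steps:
n(H, s) = H
(-31 + (-4 + n(3, 1))*(-2))² = (-31 + (-4 + 3)*(-2))² = (-31 - 1*(-2))² = (-31 + 2)² = (-29)² = 841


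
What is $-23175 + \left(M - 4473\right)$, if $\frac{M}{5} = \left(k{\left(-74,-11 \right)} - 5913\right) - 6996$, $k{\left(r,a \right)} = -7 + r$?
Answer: $-92598$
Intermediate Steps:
$M = -64950$ ($M = 5 \left(\left(\left(-7 - 74\right) - 5913\right) - 6996\right) = 5 \left(\left(-81 - 5913\right) - 6996\right) = 5 \left(-5994 - 6996\right) = 5 \left(-12990\right) = -64950$)
$-23175 + \left(M - 4473\right) = -23175 - 69423 = -92598$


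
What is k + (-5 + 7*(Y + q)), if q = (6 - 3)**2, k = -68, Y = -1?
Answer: -17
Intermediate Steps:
q = 9 (q = 3**2 = 9)
k + (-5 + 7*(Y + q)) = -68 + (-5 + 7*(-1 + 9)) = -68 + (-5 + 7*8) = -68 + (-5 + 56) = -68 + 51 = -17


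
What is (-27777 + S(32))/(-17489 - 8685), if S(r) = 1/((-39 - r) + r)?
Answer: 541652/510393 ≈ 1.0612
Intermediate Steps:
S(r) = -1/39 (S(r) = 1/(-39) = -1/39)
(-27777 + S(32))/(-17489 - 8685) = (-27777 - 1/39)/(-17489 - 8685) = -1083304/39/(-26174) = -1083304/39*(-1/26174) = 541652/510393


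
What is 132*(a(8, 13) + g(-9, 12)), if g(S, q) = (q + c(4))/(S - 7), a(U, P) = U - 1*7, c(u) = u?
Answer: 0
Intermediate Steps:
a(U, P) = -7 + U (a(U, P) = U - 7 = -7 + U)
g(S, q) = (4 + q)/(-7 + S) (g(S, q) = (q + 4)/(S - 7) = (4 + q)/(-7 + S))
132*(a(8, 13) + g(-9, 12)) = 132*((-7 + 8) + (4 + 12)/(-7 - 9)) = 132*(1 + 16/(-16)) = 132*(1 - 1/16*16) = 132*(1 - 1) = 132*0 = 0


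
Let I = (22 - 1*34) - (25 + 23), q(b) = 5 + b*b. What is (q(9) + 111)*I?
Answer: -11820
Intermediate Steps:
q(b) = 5 + b²
I = -60 (I = (22 - 34) - 1*48 = -12 - 48 = -60)
(q(9) + 111)*I = ((5 + 9²) + 111)*(-60) = ((5 + 81) + 111)*(-60) = (86 + 111)*(-60) = 197*(-60) = -11820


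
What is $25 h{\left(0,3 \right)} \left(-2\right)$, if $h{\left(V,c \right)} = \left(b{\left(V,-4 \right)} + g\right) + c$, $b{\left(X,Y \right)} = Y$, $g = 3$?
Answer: $-100$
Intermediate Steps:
$h{\left(V,c \right)} = -1 + c$ ($h{\left(V,c \right)} = \left(-4 + 3\right) + c = -1 + c$)
$25 h{\left(0,3 \right)} \left(-2\right) = 25 \left(-1 + 3\right) \left(-2\right) = 25 \cdot 2 \left(-2\right) = 50 \left(-2\right) = -100$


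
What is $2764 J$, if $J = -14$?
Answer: $-38696$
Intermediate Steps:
$2764 J = 2764 \left(-14\right) = -38696$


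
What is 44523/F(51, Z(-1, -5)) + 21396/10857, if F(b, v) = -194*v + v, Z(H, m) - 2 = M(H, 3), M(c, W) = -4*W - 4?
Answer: 25771343/1396934 ≈ 18.449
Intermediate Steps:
M(c, W) = -4 - 4*W
Z(H, m) = -14 (Z(H, m) = 2 + (-4 - 4*3) = 2 + (-4 - 12) = 2 - 16 = -14)
F(b, v) = -193*v
44523/F(51, Z(-1, -5)) + 21396/10857 = 44523/((-193*(-14))) + 21396/10857 = 44523/2702 + 21396*(1/10857) = 44523*(1/2702) + 7132/3619 = 44523/2702 + 7132/3619 = 25771343/1396934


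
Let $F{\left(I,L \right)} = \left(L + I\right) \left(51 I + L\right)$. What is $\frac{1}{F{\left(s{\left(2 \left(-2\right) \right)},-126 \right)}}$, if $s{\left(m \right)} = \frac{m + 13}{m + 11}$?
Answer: $\frac{49}{369279} \approx 0.00013269$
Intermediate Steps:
$s{\left(m \right)} = \frac{13 + m}{11 + m}$
$F{\left(I,L \right)} = \left(I + L\right) \left(L + 51 I\right)$
$\frac{1}{F{\left(s{\left(2 \left(-2\right) \right)},-126 \right)}} = \frac{1}{\left(-126\right)^{2} + 51 \left(\frac{13 + 2 \left(-2\right)}{11 + 2 \left(-2\right)}\right)^{2} + 52 \frac{13 + 2 \left(-2\right)}{11 + 2 \left(-2\right)} \left(-126\right)} = \frac{1}{15876 + 51 \left(\frac{13 - 4}{11 - 4}\right)^{2} + 52 \frac{13 - 4}{11 - 4} \left(-126\right)} = \frac{1}{15876 + 51 \left(\frac{1}{7} \cdot 9\right)^{2} + 52 \cdot \frac{1}{7} \cdot 9 \left(-126\right)} = \frac{1}{15876 + 51 \left(\frac{9}{7}\right)^{2} + 52 \cdot \frac{9}{7} \left(-126\right)} = \frac{1}{15876 + 51 \cdot \frac{81}{49} - 8424} = \frac{1}{15876 + \frac{4131}{49} - 8424} = \frac{1}{\frac{369279}{49}} = \frac{49}{369279}$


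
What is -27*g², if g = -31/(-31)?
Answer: -27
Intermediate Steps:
g = 1 (g = -31*(-1/31) = 1)
-27*g² = -27*1² = -27*1 = -27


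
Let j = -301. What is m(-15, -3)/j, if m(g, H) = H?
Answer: 3/301 ≈ 0.0099668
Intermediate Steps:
m(-15, -3)/j = -3/(-301) = -3*(-1/301) = 3/301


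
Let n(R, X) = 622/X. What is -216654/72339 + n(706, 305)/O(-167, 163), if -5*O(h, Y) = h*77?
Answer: -56632728696/18914213087 ≈ -2.9942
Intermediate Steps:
O(h, Y) = -77*h/5 (O(h, Y) = -h*77/5 = -77*h/5)
-216654/72339 + n(706, 305)/O(-167, 163) = -216654/72339 + (622/305)/((-77/5*(-167))) = -216654*1/72339 + (622*(1/305))/(12859/5) = -72218/24113 + (622/305)*(5/12859) = -72218/24113 + 622/784399 = -56632728696/18914213087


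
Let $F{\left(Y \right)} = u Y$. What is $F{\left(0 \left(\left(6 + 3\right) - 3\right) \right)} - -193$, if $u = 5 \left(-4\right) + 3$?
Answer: $193$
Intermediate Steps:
$u = -17$ ($u = -20 + 3 = -17$)
$F{\left(Y \right)} = - 17 Y$
$F{\left(0 \left(\left(6 + 3\right) - 3\right) \right)} - -193 = - 17 \cdot 0 \left(\left(6 + 3\right) - 3\right) - -193 = - 17 \cdot 0 \left(9 - 3\right) + 193 = - 17 \cdot 0 \cdot 6 + 193 = \left(-17\right) 0 + 193 = 0 + 193 = 193$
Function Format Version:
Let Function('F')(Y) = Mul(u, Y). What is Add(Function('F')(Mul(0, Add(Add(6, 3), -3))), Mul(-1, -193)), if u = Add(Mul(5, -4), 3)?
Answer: 193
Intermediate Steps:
u = -17 (u = Add(-20, 3) = -17)
Function('F')(Y) = Mul(-17, Y)
Add(Function('F')(Mul(0, Add(Add(6, 3), -3))), Mul(-1, -193)) = Add(Mul(-17, Mul(0, Add(Add(6, 3), -3))), Mul(-1, -193)) = Add(Mul(-17, Mul(0, Add(9, -3))), 193) = Add(Mul(-17, Mul(0, 6)), 193) = Add(Mul(-17, 0), 193) = Add(0, 193) = 193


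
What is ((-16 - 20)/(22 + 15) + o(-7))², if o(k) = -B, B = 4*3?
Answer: 230400/1369 ≈ 168.30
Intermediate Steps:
B = 12
o(k) = -12 (o(k) = -1*12 = -12)
((-16 - 20)/(22 + 15) + o(-7))² = ((-16 - 20)/(22 + 15) - 12)² = (-36/37 - 12)² = (-480/37)² = 230400/1369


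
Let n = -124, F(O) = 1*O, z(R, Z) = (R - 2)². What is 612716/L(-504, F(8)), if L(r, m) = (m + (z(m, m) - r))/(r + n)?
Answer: -96196412/137 ≈ -7.0216e+5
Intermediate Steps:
z(R, Z) = (-2 + R)²
F(O) = O
L(r, m) = (m + (-2 + m)² - r)/(-124 + r) (L(r, m) = (m + ((-2 + m)² - r))/(r - 124) = (m + (-2 + m)² - r)/(-124 + r))
612716/L(-504, F(8)) = 612716/(((8 + (-2 + 8)² - 1*(-504))/(-124 - 504))) = 612716/(((8 + 6² + 504)/(-628))) = 612716/((-(8 + 36 + 504)/628)) = 612716/((-1/628*548)) = 612716/(-137/157) = 612716*(-157/137) = -96196412/137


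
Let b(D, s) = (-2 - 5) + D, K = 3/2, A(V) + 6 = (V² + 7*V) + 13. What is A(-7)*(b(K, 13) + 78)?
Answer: 1015/2 ≈ 507.50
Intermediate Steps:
A(V) = 7 + V² + 7*V (A(V) = -6 + ((V² + 7*V) + 13) = -6 + (13 + V² + 7*V) = 7 + V² + 7*V)
K = 3/2 (K = 3*(½) = 3/2 ≈ 1.5000)
b(D, s) = -7 + D
A(-7)*(b(K, 13) + 78) = (7 + (-7)² + 7*(-7))*((-7 + 3/2) + 78) = (7 + 49 - 49)*(-11/2 + 78) = 7*(145/2) = 1015/2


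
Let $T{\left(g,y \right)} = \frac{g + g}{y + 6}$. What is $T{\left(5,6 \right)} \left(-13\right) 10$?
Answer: $- \frac{325}{3} \approx -108.33$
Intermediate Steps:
$T{\left(g,y \right)} = \frac{2 g}{6 + y}$
$T{\left(5,6 \right)} \left(-13\right) 10 = 2 \cdot 5 \frac{1}{6 + 6} \left(-13\right) 10 = 2 \cdot 5 \cdot \frac{1}{12} \left(-13\right) 10 = \frac{5}{6} \left(-13\right) 10 = \left(- \frac{65}{6}\right) 10 = - \frac{325}{3}$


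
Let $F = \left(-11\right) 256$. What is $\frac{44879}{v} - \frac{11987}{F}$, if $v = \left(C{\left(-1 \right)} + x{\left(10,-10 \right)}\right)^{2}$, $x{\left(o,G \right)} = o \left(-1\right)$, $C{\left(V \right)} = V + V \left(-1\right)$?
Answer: $\frac{31894491}{70400} \approx 453.05$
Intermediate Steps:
$C{\left(V \right)} = 0$ ($C{\left(V \right)} = V - V = 0$)
$F = -2816$
$x{\left(o,G \right)} = - o$
$v = 100$ ($v = \left(0 - 10\right)^{2} = \left(-10\right)^{2} = 100$)
$\frac{44879}{v} - \frac{11987}{F} = \frac{44879}{100} - \frac{11987}{-2816} = 44879 \cdot \frac{1}{100} - - \frac{11987}{2816} = \frac{44879}{100} + \frac{11987}{2816} = \frac{31894491}{70400}$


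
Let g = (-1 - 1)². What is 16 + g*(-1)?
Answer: 12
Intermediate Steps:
g = 4 (g = (-2)² = 4)
16 + g*(-1) = 16 + 4*(-1) = 16 - 4 = 12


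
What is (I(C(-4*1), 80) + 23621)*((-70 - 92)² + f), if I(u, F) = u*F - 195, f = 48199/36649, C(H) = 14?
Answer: 23609927367030/36649 ≈ 6.4422e+8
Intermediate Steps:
f = 48199/36649 (f = 48199*(1/36649) = 48199/36649 ≈ 1.3152)
I(u, F) = -195 + F*u (I(u, F) = F*u - 195 = -195 + F*u)
(I(C(-4*1), 80) + 23621)*((-70 - 92)² + f) = ((-195 + 80*14) + 23621)*((-70 - 92)² + 48199/36649) = ((-195 + 1120) + 23621)*((-162)² + 48199/36649) = (925 + 23621)*(26244 + 48199/36649) = 24546*(961864555/36649) = 23609927367030/36649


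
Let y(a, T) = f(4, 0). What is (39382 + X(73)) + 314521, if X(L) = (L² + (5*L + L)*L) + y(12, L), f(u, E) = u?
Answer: 391210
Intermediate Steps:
y(a, T) = 4
X(L) = 4 + 7*L² (X(L) = (L² + (5*L + L)*L) + 4 = (L² + (6*L)*L) + 4 = (L² + 6*L²) + 4 = 7*L² + 4 = 4 + 7*L²)
(39382 + X(73)) + 314521 = (39382 + (4 + 7*73²)) + 314521 = (39382 + (4 + 7*5329)) + 314521 = (39382 + (4 + 37303)) + 314521 = (39382 + 37307) + 314521 = 76689 + 314521 = 391210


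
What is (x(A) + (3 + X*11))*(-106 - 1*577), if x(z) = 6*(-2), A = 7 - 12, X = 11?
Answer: -76496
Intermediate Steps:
A = -5
x(z) = -12
(x(A) + (3 + X*11))*(-106 - 1*577) = (-12 + (3 + 11*11))*(-106 - 1*577) = (-12 + (3 + 121))*(-106 - 577) = (-12 + 124)*(-683) = 112*(-683) = -76496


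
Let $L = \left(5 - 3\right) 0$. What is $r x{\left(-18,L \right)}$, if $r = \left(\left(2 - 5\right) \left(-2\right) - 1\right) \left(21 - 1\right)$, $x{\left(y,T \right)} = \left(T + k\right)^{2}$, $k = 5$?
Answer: $2500$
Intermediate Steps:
$L = 0$ ($L = 2 \cdot 0 = 0$)
$x{\left(y,T \right)} = \left(5 + T\right)^{2}$ ($x{\left(y,T \right)} = \left(T + 5\right)^{2} = \left(5 + T\right)^{2}$)
$r = 100$ ($r = \left(\left(-3\right) \left(-2\right) - 1\right) 20 = \left(6 - 1\right) 20 = 5 \cdot 20 = 100$)
$r x{\left(-18,L \right)} = 100 \left(5 + 0\right)^{2} = 100 \cdot 5^{2} = 100 \cdot 25 = 2500$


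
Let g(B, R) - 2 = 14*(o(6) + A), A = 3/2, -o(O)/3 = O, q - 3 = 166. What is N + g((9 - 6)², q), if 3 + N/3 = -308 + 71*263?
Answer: 54857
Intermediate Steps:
q = 169 (q = 3 + 166 = 169)
o(O) = -3*O
N = 55086 (N = -9 + 3*(-308 + 71*263) = -9 + 3*(-308 + 18673) = -9 + 3*18365 = -9 + 55095 = 55086)
A = 3/2 (A = 3*(½) = 3/2 ≈ 1.5000)
g(B, R) = -229 (g(B, R) = 2 + 14*(-3*6 + 3/2) = 2 + 14*(-18 + 3/2) = 2 + 14*(-33/2) = 2 - 231 = -229)
N + g((9 - 6)², q) = 55086 - 229 = 54857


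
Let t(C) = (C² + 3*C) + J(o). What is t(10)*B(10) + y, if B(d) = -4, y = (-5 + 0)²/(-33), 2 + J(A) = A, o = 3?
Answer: -17317/33 ≈ -524.76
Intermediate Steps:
J(A) = -2 + A
y = -25/33 (y = (-5)²*(-1/33) = 25*(-1/33) = -25/33 ≈ -0.75758)
t(C) = 1 + C² + 3*C (t(C) = (C² + 3*C) + (-2 + 3) = (C² + 3*C) + 1 = 1 + C² + 3*C)
t(10)*B(10) + y = (1 + 10² + 3*10)*(-4) - 25/33 = (1 + 100 + 30)*(-4) - 25/33 = 131*(-4) - 25/33 = -524 - 25/33 = -17317/33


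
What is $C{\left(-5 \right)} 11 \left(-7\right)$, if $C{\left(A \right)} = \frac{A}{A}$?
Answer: $-77$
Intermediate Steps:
$C{\left(A \right)} = 1$
$C{\left(-5 \right)} 11 \left(-7\right) = 1 \cdot 11 \left(-7\right) = 11 \left(-7\right) = -77$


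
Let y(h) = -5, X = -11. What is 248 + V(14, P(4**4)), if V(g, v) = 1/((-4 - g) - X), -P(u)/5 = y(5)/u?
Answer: 1735/7 ≈ 247.86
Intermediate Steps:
P(u) = 25/u (P(u) = -(-25)/u = 25/u)
V(g, v) = 1/(7 - g) (V(g, v) = 1/((-4 - g) - 1*(-11)) = 1/((-4 - g) + 11) = 1/(7 - g))
248 + V(14, P(4**4)) = 248 - 1/(-7 + 14) = 248 - 1/7 = 1735/7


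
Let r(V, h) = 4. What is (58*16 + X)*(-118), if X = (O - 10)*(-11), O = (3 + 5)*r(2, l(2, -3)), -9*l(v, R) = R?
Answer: -80948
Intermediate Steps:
l(v, R) = -R/9
O = 32 (O = (3 + 5)*4 = 8*4 = 32)
X = -242 (X = (32 - 10)*(-11) = 22*(-11) = -242)
(58*16 + X)*(-118) = (58*16 - 242)*(-118) = (928 - 242)*(-118) = 686*(-118) = -80948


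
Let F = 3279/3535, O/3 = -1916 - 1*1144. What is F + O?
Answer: -32448021/3535 ≈ -9179.1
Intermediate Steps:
O = -9180 (O = 3*(-1916 - 1*1144) = 3*(-1916 - 1144) = 3*(-3060) = -9180)
F = 3279/3535 (F = 3279*(1/3535) = 3279/3535 ≈ 0.92758)
F + O = 3279/3535 - 9180 = -32448021/3535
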